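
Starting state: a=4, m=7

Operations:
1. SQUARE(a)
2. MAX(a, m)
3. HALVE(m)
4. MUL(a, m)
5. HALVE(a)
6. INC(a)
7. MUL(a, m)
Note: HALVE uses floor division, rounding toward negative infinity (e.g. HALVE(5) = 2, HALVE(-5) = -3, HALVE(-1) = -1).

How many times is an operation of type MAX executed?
1

Counting MAX operations:
Step 2: MAX(a, m) ← MAX
Total: 1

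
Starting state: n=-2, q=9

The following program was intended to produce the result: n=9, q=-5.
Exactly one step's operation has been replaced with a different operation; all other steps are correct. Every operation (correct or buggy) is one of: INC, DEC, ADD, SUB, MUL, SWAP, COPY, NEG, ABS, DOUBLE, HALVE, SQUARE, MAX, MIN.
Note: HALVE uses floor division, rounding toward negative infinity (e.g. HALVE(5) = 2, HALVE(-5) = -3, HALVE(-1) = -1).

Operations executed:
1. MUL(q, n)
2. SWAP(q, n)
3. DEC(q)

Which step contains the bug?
Step 1

Trace with buggy code:
Initial: n=-2, q=9
After step 1: n=-2, q=-18
After step 2: n=-18, q=-2
After step 3: n=-18, q=-3
Actual final n=-18, q=-3 ≠ expected n=9, q=-5.
Step 1 is the only position where a single-operation replacement can produce the expected result.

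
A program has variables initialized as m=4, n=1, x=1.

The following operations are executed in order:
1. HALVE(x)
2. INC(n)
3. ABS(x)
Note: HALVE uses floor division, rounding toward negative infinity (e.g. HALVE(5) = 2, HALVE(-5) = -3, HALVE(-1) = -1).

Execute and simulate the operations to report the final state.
{m: 4, n: 2, x: 0}

Step-by-step execution:
Initial: m=4, n=1, x=1
After step 1 (HALVE(x)): m=4, n=1, x=0
After step 2 (INC(n)): m=4, n=2, x=0
After step 3 (ABS(x)): m=4, n=2, x=0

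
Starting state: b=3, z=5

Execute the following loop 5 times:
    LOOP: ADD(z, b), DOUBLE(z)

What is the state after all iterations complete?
b=3, z=346

Iteration trace:
Start: b=3, z=5
After iteration 1: b=3, z=16
After iteration 2: b=3, z=38
After iteration 3: b=3, z=82
After iteration 4: b=3, z=170
After iteration 5: b=3, z=346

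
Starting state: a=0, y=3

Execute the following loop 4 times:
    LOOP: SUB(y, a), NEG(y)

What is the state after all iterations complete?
a=0, y=3

Iteration trace:
Start: a=0, y=3
After iteration 1: a=0, y=-3
After iteration 2: a=0, y=3
After iteration 3: a=0, y=-3
After iteration 4: a=0, y=3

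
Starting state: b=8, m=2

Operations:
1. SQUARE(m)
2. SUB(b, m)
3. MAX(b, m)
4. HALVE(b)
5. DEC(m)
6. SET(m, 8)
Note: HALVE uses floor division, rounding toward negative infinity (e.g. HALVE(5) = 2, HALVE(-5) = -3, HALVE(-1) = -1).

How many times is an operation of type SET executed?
1

Counting SET operations:
Step 6: SET(m, 8) ← SET
Total: 1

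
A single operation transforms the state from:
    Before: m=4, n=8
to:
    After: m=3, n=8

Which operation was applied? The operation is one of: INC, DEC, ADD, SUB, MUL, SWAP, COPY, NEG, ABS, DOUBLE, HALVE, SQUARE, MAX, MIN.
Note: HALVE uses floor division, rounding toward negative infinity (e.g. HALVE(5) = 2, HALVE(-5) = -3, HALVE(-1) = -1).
DEC(m)

Analyzing the change:
Before: m=4, n=8
After: m=3, n=8
Variable m changed from 4 to 3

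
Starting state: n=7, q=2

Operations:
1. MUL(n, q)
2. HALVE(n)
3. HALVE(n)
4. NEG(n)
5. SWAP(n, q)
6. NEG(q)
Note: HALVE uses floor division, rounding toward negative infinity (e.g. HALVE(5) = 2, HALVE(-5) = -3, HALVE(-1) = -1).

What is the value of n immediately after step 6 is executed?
n = 2

Tracing n through execution:
Initial: n = 7
After step 1 (MUL(n, q)): n = 14
After step 2 (HALVE(n)): n = 7
After step 3 (HALVE(n)): n = 3
After step 4 (NEG(n)): n = -3
After step 5 (SWAP(n, q)): n = 2
After step 6 (NEG(q)): n = 2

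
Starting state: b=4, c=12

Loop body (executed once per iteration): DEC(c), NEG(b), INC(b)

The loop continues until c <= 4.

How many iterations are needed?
8

Tracing iterations:
Initial: b=4, c=12
After iteration 1: b=-3, c=11
After iteration 2: b=4, c=10
After iteration 3: b=-3, c=9
After iteration 4: b=4, c=8
After iteration 5: b=-3, c=7
After iteration 6: b=4, c=6
After iteration 7: b=-3, c=5
After iteration 8: b=4, c=4
c <= 4 now holds, so the loop exits after 8 iterations.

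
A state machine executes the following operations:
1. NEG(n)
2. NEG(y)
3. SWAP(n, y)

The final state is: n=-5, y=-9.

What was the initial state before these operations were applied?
n=9, y=5

Working backwards:
Final state: n=-5, y=-9
Before step 3 (SWAP(n, y)): n=-9, y=-5
Before step 2 (NEG(y)): n=-9, y=5
Before step 1 (NEG(n)): n=9, y=5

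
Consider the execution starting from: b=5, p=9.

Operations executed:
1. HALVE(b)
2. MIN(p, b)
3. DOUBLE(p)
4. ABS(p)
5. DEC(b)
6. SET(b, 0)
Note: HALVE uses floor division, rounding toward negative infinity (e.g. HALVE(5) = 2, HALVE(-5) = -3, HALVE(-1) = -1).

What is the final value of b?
b = 0

Tracing execution:
Step 1: HALVE(b) → b = 2
Step 2: MIN(p, b) → b = 2
Step 3: DOUBLE(p) → b = 2
Step 4: ABS(p) → b = 2
Step 5: DEC(b) → b = 1
Step 6: SET(b, 0) → b = 0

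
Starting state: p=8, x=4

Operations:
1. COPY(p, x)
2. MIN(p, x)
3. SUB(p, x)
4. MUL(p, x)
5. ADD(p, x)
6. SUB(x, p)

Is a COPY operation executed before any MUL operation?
Yes

First COPY: step 1
First MUL: step 4
Since 1 < 4, COPY comes first.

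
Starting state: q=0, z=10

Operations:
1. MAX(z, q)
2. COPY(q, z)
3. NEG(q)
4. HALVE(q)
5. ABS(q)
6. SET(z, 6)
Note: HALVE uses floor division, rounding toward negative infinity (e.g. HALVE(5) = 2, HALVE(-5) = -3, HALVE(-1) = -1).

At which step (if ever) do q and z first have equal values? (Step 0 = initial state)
Step 2

q and z first become equal after step 2.

Comparing values at each step:
Initial: q=0, z=10
After step 1: q=0, z=10
After step 2: q=10, z=10 ← equal!
After step 3: q=-10, z=10
After step 4: q=-5, z=10
After step 5: q=5, z=10
After step 6: q=5, z=6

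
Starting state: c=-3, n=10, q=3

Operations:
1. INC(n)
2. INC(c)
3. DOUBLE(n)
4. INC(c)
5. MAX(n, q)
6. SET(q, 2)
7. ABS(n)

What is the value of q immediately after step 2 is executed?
q = 3

Tracing q through execution:
Initial: q = 3
After step 1 (INC(n)): q = 3
After step 2 (INC(c)): q = 3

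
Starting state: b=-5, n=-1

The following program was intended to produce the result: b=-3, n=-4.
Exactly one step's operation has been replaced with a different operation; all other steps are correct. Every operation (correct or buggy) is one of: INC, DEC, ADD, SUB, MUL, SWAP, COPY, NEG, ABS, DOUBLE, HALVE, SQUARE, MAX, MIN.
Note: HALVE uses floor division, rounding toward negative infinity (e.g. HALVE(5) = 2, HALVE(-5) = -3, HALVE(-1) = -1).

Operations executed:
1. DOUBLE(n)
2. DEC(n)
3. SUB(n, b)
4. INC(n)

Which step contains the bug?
Step 3

Trace with buggy code:
Initial: b=-5, n=-1
After step 1: b=-5, n=-2
After step 2: b=-5, n=-3
After step 3: b=-5, n=2
After step 4: b=-5, n=3
Actual final b=-5, n=3 ≠ expected b=-3, n=-4.
Step 3 is the only position where a single-operation replacement can produce the expected result.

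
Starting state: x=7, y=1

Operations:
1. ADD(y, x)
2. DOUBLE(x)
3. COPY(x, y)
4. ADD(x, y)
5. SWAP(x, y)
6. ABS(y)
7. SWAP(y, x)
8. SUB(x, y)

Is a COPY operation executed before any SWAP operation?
Yes

First COPY: step 3
First SWAP: step 5
Since 3 < 5, COPY comes first.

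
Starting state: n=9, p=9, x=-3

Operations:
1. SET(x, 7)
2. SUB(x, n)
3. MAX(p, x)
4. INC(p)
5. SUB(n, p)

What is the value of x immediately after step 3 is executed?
x = -2

Tracing x through execution:
Initial: x = -3
After step 1 (SET(x, 7)): x = 7
After step 2 (SUB(x, n)): x = -2
After step 3 (MAX(p, x)): x = -2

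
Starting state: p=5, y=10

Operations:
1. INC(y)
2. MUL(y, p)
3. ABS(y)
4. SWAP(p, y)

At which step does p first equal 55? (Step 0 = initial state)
Step 4

Tracing p:
Initial: p = 5
After step 1: p = 5
After step 2: p = 5
After step 3: p = 5
After step 4: p = 55 ← first occurrence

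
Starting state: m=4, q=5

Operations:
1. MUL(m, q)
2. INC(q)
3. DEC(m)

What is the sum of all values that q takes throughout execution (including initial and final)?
22

Values of q at each step:
Initial: q = 5
After step 1: q = 5
After step 2: q = 6
After step 3: q = 6
Sum = 5 + 5 + 6 + 6 = 22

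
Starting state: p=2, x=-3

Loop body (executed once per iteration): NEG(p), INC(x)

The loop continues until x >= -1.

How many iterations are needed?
2

Tracing iterations:
Initial: p=2, x=-3
After iteration 1: p=-2, x=-2
After iteration 2: p=2, x=-1
x >= -1 now holds, so the loop exits after 2 iterations.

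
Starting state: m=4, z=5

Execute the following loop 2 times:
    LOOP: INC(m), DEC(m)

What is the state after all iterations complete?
m=4, z=5

Iteration trace:
Start: m=4, z=5
After iteration 1: m=4, z=5
After iteration 2: m=4, z=5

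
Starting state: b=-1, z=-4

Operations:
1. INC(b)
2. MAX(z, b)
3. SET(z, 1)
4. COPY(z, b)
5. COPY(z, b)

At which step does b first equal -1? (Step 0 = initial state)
Step 0

Tracing b:
Initial: b = -1 ← first occurrence
After step 1: b = 0
After step 2: b = 0
After step 3: b = 0
After step 4: b = 0
After step 5: b = 0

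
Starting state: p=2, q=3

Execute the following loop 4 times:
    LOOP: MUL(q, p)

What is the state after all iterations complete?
p=2, q=48

Iteration trace:
Start: p=2, q=3
After iteration 1: p=2, q=6
After iteration 2: p=2, q=12
After iteration 3: p=2, q=24
After iteration 4: p=2, q=48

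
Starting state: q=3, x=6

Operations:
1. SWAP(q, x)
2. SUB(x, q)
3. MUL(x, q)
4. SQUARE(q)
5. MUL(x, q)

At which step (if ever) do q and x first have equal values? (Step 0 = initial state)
Never

q and x never become equal during execution.

Comparing values at each step:
Initial: q=3, x=6
After step 1: q=6, x=3
After step 2: q=6, x=-3
After step 3: q=6, x=-18
After step 4: q=36, x=-18
After step 5: q=36, x=-648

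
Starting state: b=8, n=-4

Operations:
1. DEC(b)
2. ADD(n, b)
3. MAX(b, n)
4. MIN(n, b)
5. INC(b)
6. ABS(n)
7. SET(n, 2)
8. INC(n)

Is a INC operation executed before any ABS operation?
Yes

First INC: step 5
First ABS: step 6
Since 5 < 6, INC comes first.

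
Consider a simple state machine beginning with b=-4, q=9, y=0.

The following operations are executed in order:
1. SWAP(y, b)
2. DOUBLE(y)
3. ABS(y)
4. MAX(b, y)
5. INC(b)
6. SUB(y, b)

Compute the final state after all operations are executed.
{b: 9, q: 9, y: -1}

Step-by-step execution:
Initial: b=-4, q=9, y=0
After step 1 (SWAP(y, b)): b=0, q=9, y=-4
After step 2 (DOUBLE(y)): b=0, q=9, y=-8
After step 3 (ABS(y)): b=0, q=9, y=8
After step 4 (MAX(b, y)): b=8, q=9, y=8
After step 5 (INC(b)): b=9, q=9, y=8
After step 6 (SUB(y, b)): b=9, q=9, y=-1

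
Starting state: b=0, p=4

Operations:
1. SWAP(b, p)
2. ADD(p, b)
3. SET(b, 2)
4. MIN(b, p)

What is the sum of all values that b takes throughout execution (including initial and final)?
12

Values of b at each step:
Initial: b = 0
After step 1: b = 4
After step 2: b = 4
After step 3: b = 2
After step 4: b = 2
Sum = 0 + 4 + 4 + 2 + 2 = 12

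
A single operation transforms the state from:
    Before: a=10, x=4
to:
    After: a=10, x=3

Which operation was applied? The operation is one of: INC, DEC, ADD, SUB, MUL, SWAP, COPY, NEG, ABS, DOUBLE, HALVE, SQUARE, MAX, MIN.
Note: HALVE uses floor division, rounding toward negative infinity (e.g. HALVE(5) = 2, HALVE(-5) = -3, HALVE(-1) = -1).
DEC(x)

Analyzing the change:
Before: a=10, x=4
After: a=10, x=3
Variable x changed from 4 to 3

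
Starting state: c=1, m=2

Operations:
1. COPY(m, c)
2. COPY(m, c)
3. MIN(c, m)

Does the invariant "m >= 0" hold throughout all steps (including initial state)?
Yes

The invariant holds at every step.

State at each step:
Initial: c=1, m=2
After step 1: c=1, m=1
After step 2: c=1, m=1
After step 3: c=1, m=1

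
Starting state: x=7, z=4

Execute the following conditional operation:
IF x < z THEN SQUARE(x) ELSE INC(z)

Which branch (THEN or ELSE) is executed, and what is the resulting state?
Branch: ELSE, Final state: x=7, z=5

Evaluating condition: x < z
x = 7, z = 4
Condition is False, so ELSE branch executes
After INC(z): x=7, z=5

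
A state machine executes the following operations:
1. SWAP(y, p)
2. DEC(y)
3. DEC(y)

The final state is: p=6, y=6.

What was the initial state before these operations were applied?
p=8, y=6

Working backwards:
Final state: p=6, y=6
Before step 3 (DEC(y)): p=6, y=7
Before step 2 (DEC(y)): p=6, y=8
Before step 1 (SWAP(y, p)): p=8, y=6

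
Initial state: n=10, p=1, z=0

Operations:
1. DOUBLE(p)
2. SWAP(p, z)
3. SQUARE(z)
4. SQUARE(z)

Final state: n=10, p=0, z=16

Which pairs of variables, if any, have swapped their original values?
None

Comparing initial and final values:
z: 0 → 16
p: 1 → 0
n: 10 → 10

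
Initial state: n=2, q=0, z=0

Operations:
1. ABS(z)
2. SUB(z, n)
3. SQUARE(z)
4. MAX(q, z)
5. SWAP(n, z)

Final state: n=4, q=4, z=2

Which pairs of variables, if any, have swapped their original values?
None

Comparing initial and final values:
n: 2 → 4
q: 0 → 4
z: 0 → 2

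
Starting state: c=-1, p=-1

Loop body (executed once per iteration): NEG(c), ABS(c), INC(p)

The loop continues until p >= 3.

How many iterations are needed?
4

Tracing iterations:
Initial: c=-1, p=-1
After iteration 1: c=1, p=0
After iteration 2: c=1, p=1
After iteration 3: c=1, p=2
After iteration 4: c=1, p=3
p >= 3 now holds, so the loop exits after 4 iterations.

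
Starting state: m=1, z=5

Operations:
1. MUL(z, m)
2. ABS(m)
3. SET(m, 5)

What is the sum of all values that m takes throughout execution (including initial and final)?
8

Values of m at each step:
Initial: m = 1
After step 1: m = 1
After step 2: m = 1
After step 3: m = 5
Sum = 1 + 1 + 1 + 5 = 8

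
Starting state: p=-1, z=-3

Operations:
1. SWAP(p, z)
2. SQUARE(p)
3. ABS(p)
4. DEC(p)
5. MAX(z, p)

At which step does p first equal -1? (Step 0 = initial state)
Step 0

Tracing p:
Initial: p = -1 ← first occurrence
After step 1: p = -3
After step 2: p = 9
After step 3: p = 9
After step 4: p = 8
After step 5: p = 8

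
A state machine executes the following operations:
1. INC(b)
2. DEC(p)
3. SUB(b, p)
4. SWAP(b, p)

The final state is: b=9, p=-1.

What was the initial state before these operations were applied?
b=7, p=10

Working backwards:
Final state: b=9, p=-1
Before step 4 (SWAP(b, p)): b=-1, p=9
Before step 3 (SUB(b, p)): b=8, p=9
Before step 2 (DEC(p)): b=8, p=10
Before step 1 (INC(b)): b=7, p=10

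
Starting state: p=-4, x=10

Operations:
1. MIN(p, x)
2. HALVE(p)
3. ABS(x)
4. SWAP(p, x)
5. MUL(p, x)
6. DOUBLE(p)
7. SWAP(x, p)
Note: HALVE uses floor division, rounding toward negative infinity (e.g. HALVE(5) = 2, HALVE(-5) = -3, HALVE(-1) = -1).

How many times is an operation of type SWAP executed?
2

Counting SWAP operations:
Step 4: SWAP(p, x) ← SWAP
Step 7: SWAP(x, p) ← SWAP
Total: 2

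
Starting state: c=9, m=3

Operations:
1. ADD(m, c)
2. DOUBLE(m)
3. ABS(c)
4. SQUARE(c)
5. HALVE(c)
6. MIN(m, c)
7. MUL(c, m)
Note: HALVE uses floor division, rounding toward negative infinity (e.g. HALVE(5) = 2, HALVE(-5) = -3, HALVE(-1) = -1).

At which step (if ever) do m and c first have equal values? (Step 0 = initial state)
Never

m and c never become equal during execution.

Comparing values at each step:
Initial: m=3, c=9
After step 1: m=12, c=9
After step 2: m=24, c=9
After step 3: m=24, c=9
After step 4: m=24, c=81
After step 5: m=24, c=40
After step 6: m=24, c=40
After step 7: m=24, c=960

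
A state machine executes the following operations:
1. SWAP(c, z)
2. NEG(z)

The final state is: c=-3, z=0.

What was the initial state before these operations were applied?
c=0, z=-3

Working backwards:
Final state: c=-3, z=0
Before step 2 (NEG(z)): c=-3, z=0
Before step 1 (SWAP(c, z)): c=0, z=-3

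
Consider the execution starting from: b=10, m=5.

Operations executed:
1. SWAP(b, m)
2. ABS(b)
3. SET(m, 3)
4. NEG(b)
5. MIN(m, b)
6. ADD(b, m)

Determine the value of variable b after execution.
b = -10

Tracing execution:
Step 1: SWAP(b, m) → b = 5
Step 2: ABS(b) → b = 5
Step 3: SET(m, 3) → b = 5
Step 4: NEG(b) → b = -5
Step 5: MIN(m, b) → b = -5
Step 6: ADD(b, m) → b = -10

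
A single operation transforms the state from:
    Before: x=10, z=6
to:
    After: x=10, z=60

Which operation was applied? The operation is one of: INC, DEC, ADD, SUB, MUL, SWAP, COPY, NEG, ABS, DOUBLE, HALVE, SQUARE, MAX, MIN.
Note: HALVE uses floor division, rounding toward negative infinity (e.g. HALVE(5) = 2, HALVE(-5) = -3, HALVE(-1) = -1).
MUL(z, x)

Analyzing the change:
Before: x=10, z=6
After: x=10, z=60
Variable z changed from 6 to 60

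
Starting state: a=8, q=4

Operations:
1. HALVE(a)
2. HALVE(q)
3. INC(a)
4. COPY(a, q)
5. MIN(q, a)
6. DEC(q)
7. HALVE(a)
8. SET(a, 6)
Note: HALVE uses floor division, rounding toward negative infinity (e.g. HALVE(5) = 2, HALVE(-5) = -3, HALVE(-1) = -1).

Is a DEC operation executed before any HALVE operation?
No

First DEC: step 6
First HALVE: step 1
Since 6 > 1, HALVE comes first.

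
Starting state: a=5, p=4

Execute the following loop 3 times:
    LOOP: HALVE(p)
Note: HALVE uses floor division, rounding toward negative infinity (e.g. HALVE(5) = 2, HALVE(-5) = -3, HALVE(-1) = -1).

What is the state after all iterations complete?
a=5, p=0

Iteration trace:
Start: a=5, p=4
After iteration 1: a=5, p=2
After iteration 2: a=5, p=1
After iteration 3: a=5, p=0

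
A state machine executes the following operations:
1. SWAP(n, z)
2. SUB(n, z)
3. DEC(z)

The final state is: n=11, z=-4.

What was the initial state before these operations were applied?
n=-3, z=8

Working backwards:
Final state: n=11, z=-4
Before step 3 (DEC(z)): n=11, z=-3
Before step 2 (SUB(n, z)): n=8, z=-3
Before step 1 (SWAP(n, z)): n=-3, z=8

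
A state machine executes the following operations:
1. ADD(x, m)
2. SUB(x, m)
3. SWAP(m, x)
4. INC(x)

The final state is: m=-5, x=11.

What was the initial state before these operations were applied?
m=10, x=-5

Working backwards:
Final state: m=-5, x=11
Before step 4 (INC(x)): m=-5, x=10
Before step 3 (SWAP(m, x)): m=10, x=-5
Before step 2 (SUB(x, m)): m=10, x=5
Before step 1 (ADD(x, m)): m=10, x=-5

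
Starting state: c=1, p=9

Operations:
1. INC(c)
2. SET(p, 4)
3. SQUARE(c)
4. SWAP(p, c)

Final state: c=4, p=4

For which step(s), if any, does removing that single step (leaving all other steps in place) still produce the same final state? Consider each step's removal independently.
Step(s) 4

Testing removal of each single step:
Without step 1: final = c=4, p=1 (different)
Without step 2: final = c=9, p=4 (different)
Without step 3: final = c=4, p=2 (different)
Without step 4: final = c=4, p=4 (same)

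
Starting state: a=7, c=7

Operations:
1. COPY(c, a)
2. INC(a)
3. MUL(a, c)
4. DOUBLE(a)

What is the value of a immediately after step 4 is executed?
a = 112

Tracing a through execution:
Initial: a = 7
After step 1 (COPY(c, a)): a = 7
After step 2 (INC(a)): a = 8
After step 3 (MUL(a, c)): a = 56
After step 4 (DOUBLE(a)): a = 112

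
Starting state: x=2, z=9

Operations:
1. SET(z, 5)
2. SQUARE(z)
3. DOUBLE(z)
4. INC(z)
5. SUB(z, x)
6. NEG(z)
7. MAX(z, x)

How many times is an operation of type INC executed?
1

Counting INC operations:
Step 4: INC(z) ← INC
Total: 1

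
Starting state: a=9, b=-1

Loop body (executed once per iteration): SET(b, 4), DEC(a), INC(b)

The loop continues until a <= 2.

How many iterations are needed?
7

Tracing iterations:
Initial: a=9, b=-1
After iteration 1: a=8, b=5
After iteration 2: a=7, b=5
After iteration 3: a=6, b=5
After iteration 4: a=5, b=5
After iteration 5: a=4, b=5
After iteration 6: a=3, b=5
After iteration 7: a=2, b=5
a <= 2 now holds, so the loop exits after 7 iterations.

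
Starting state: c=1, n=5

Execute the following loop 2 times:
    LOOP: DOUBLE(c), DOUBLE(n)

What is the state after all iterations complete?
c=4, n=20

Iteration trace:
Start: c=1, n=5
After iteration 1: c=2, n=10
After iteration 2: c=4, n=20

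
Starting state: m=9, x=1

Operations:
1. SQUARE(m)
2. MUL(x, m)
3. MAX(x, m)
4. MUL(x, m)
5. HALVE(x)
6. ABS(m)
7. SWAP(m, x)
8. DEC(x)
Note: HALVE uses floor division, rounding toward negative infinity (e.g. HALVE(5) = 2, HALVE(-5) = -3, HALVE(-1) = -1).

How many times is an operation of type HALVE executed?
1

Counting HALVE operations:
Step 5: HALVE(x) ← HALVE
Total: 1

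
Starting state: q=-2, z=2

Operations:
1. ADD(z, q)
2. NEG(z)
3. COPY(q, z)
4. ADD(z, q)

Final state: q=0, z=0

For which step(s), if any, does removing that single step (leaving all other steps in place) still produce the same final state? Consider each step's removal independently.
Step(s) 2, 4

Testing removal of each single step:
Without step 1: final = q=-2, z=-4 (different)
Without step 2: final = q=0, z=0 (same)
Without step 3: final = q=-2, z=-2 (different)
Without step 4: final = q=0, z=0 (same)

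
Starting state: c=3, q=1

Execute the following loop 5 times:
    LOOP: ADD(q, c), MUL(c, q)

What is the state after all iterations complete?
c=2570285048393367552, q=1603230928

Iteration trace:
Start: c=3, q=1
After iteration 1: c=12, q=4
After iteration 2: c=192, q=16
After iteration 3: c=39936, q=208
After iteration 4: c=1603190784, q=40144
After iteration 5: c=2570285048393367552, q=1603230928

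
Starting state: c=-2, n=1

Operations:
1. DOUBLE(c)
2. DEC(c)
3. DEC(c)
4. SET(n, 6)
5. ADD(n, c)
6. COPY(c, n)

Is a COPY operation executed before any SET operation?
No

First COPY: step 6
First SET: step 4
Since 6 > 4, SET comes first.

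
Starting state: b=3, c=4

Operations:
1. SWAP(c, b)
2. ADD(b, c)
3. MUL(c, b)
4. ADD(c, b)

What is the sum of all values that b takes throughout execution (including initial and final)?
28

Values of b at each step:
Initial: b = 3
After step 1: b = 4
After step 2: b = 7
After step 3: b = 7
After step 4: b = 7
Sum = 3 + 4 + 7 + 7 + 7 = 28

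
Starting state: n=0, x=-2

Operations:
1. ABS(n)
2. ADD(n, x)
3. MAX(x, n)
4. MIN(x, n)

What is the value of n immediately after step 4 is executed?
n = -2

Tracing n through execution:
Initial: n = 0
After step 1 (ABS(n)): n = 0
After step 2 (ADD(n, x)): n = -2
After step 3 (MAX(x, n)): n = -2
After step 4 (MIN(x, n)): n = -2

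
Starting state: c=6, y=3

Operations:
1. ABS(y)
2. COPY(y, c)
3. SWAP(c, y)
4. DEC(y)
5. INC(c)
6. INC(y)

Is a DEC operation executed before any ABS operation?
No

First DEC: step 4
First ABS: step 1
Since 4 > 1, ABS comes first.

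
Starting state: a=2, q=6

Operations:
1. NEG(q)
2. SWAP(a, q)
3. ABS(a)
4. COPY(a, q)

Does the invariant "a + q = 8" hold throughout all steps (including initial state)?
No, violated after step 1

The invariant is violated after step 1.

State at each step:
Initial: a=2, q=6
After step 1: a=2, q=-6
After step 2: a=-6, q=2
After step 3: a=6, q=2
After step 4: a=2, q=2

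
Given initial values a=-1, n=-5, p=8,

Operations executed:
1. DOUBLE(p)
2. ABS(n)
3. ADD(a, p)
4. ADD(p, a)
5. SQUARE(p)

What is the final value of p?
p = 961

Tracing execution:
Step 1: DOUBLE(p) → p = 16
Step 2: ABS(n) → p = 16
Step 3: ADD(a, p) → p = 16
Step 4: ADD(p, a) → p = 31
Step 5: SQUARE(p) → p = 961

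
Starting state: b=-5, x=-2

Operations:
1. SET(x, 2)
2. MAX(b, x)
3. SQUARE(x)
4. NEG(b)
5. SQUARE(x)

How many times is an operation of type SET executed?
1

Counting SET operations:
Step 1: SET(x, 2) ← SET
Total: 1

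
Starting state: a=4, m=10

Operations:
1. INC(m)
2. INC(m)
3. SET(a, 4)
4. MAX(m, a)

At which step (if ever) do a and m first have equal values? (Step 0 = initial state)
Never

a and m never become equal during execution.

Comparing values at each step:
Initial: a=4, m=10
After step 1: a=4, m=11
After step 2: a=4, m=12
After step 3: a=4, m=12
After step 4: a=4, m=12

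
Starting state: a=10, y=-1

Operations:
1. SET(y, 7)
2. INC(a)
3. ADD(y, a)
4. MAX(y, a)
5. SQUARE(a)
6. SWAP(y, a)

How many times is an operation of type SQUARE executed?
1

Counting SQUARE operations:
Step 5: SQUARE(a) ← SQUARE
Total: 1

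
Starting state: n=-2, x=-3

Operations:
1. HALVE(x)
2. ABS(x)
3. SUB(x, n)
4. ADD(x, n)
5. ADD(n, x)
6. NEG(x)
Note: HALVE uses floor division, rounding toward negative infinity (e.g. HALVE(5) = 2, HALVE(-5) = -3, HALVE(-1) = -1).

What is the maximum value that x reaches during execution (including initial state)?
4

Values of x at each step:
Initial: x = -3
After step 1: x = -2
After step 2: x = 2
After step 3: x = 4 ← maximum
After step 4: x = 2
After step 5: x = 2
After step 6: x = -2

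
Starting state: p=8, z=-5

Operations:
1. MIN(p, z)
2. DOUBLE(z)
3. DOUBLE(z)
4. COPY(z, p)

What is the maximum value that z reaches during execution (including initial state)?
-5

Values of z at each step:
Initial: z = -5 ← maximum
After step 1: z = -5
After step 2: z = -10
After step 3: z = -20
After step 4: z = -5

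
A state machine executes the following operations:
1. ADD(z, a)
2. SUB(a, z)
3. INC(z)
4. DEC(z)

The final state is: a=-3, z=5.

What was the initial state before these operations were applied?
a=2, z=3

Working backwards:
Final state: a=-3, z=5
Before step 4 (DEC(z)): a=-3, z=6
Before step 3 (INC(z)): a=-3, z=5
Before step 2 (SUB(a, z)): a=2, z=5
Before step 1 (ADD(z, a)): a=2, z=3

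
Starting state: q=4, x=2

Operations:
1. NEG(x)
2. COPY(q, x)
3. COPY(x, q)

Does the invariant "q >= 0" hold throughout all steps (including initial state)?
No, violated after step 2

The invariant is violated after step 2.

State at each step:
Initial: q=4, x=2
After step 1: q=4, x=-2
After step 2: q=-2, x=-2
After step 3: q=-2, x=-2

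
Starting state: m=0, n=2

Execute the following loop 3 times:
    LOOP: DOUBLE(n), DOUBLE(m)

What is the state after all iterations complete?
m=0, n=16

Iteration trace:
Start: m=0, n=2
After iteration 1: m=0, n=4
After iteration 2: m=0, n=8
After iteration 3: m=0, n=16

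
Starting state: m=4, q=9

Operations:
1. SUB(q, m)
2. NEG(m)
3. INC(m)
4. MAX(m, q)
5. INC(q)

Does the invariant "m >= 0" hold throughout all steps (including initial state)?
No, violated after step 2

The invariant is violated after step 2.

State at each step:
Initial: m=4, q=9
After step 1: m=4, q=5
After step 2: m=-4, q=5
After step 3: m=-3, q=5
After step 4: m=5, q=5
After step 5: m=5, q=6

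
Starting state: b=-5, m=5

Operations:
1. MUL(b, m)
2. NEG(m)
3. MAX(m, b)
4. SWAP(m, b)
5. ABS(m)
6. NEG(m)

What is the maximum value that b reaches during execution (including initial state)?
-5

Values of b at each step:
Initial: b = -5 ← maximum
After step 1: b = -25
After step 2: b = -25
After step 3: b = -25
After step 4: b = -5
After step 5: b = -5
After step 6: b = -5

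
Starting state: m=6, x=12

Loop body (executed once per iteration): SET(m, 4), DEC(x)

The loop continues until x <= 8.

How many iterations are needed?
4

Tracing iterations:
Initial: m=6, x=12
After iteration 1: m=4, x=11
After iteration 2: m=4, x=10
After iteration 3: m=4, x=9
After iteration 4: m=4, x=8
x <= 8 now holds, so the loop exits after 4 iterations.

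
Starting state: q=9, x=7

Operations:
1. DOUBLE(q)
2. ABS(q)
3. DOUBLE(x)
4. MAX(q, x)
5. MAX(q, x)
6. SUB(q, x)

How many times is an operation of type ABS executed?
1

Counting ABS operations:
Step 2: ABS(q) ← ABS
Total: 1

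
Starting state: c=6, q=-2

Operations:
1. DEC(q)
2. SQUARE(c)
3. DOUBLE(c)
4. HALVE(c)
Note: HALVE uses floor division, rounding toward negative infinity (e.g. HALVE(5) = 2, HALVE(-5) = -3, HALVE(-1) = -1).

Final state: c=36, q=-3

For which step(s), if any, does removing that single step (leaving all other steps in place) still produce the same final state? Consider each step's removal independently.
None - removing any single step changes the final result

Testing removal of each single step:
Without step 1: final = c=36, q=-2 (different)
Without step 2: final = c=6, q=-3 (different)
Without step 3: final = c=18, q=-3 (different)
Without step 4: final = c=72, q=-3 (different)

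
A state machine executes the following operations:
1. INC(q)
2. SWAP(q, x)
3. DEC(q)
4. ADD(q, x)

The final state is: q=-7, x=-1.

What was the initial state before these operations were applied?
q=-2, x=-5

Working backwards:
Final state: q=-7, x=-1
Before step 4 (ADD(q, x)): q=-6, x=-1
Before step 3 (DEC(q)): q=-5, x=-1
Before step 2 (SWAP(q, x)): q=-1, x=-5
Before step 1 (INC(q)): q=-2, x=-5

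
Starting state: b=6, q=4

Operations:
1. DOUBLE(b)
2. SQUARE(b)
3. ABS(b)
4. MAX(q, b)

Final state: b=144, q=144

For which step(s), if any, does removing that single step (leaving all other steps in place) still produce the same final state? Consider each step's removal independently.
Step(s) 3

Testing removal of each single step:
Without step 1: final = b=36, q=36 (different)
Without step 2: final = b=12, q=12 (different)
Without step 3: final = b=144, q=144 (same)
Without step 4: final = b=144, q=4 (different)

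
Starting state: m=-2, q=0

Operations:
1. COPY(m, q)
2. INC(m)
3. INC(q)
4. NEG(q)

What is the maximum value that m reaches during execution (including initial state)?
1

Values of m at each step:
Initial: m = -2
After step 1: m = 0
After step 2: m = 1 ← maximum
After step 3: m = 1
After step 4: m = 1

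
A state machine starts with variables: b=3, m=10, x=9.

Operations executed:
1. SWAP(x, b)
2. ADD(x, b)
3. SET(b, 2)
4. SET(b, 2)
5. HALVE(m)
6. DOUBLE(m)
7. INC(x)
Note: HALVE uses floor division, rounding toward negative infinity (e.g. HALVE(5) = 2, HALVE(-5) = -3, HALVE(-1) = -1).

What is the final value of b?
b = 2

Tracing execution:
Step 1: SWAP(x, b) → b = 9
Step 2: ADD(x, b) → b = 9
Step 3: SET(b, 2) → b = 2
Step 4: SET(b, 2) → b = 2
Step 5: HALVE(m) → b = 2
Step 6: DOUBLE(m) → b = 2
Step 7: INC(x) → b = 2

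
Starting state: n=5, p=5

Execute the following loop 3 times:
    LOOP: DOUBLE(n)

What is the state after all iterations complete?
n=40, p=5

Iteration trace:
Start: n=5, p=5
After iteration 1: n=10, p=5
After iteration 2: n=20, p=5
After iteration 3: n=40, p=5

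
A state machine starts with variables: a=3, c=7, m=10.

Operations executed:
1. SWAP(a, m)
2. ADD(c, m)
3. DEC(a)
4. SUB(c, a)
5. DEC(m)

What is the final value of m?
m = 2

Tracing execution:
Step 1: SWAP(a, m) → m = 3
Step 2: ADD(c, m) → m = 3
Step 3: DEC(a) → m = 3
Step 4: SUB(c, a) → m = 3
Step 5: DEC(m) → m = 2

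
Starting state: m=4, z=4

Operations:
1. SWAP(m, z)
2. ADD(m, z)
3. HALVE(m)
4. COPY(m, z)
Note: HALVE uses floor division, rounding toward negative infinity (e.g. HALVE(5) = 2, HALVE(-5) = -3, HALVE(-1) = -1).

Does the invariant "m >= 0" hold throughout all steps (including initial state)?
Yes

The invariant holds at every step.

State at each step:
Initial: m=4, z=4
After step 1: m=4, z=4
After step 2: m=8, z=4
After step 3: m=4, z=4
After step 4: m=4, z=4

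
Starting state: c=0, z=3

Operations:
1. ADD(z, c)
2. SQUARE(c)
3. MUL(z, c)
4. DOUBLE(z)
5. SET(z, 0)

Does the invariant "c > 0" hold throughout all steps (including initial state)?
No, violated at the initial state

The invariant is violated at the initial state (step 0).

State at each step:
Initial: c=0, z=3
After step 1: c=0, z=3
After step 2: c=0, z=3
After step 3: c=0, z=0
After step 4: c=0, z=0
After step 5: c=0, z=0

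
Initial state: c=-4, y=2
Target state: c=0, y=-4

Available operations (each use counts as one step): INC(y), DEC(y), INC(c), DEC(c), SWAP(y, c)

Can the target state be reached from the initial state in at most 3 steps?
Yes

Path (3 steps): DEC(y) → DEC(y) → SWAP(y, c)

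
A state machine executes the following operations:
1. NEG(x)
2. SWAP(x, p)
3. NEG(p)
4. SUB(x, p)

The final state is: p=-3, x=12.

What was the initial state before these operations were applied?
p=9, x=-3

Working backwards:
Final state: p=-3, x=12
Before step 4 (SUB(x, p)): p=-3, x=9
Before step 3 (NEG(p)): p=3, x=9
Before step 2 (SWAP(x, p)): p=9, x=3
Before step 1 (NEG(x)): p=9, x=-3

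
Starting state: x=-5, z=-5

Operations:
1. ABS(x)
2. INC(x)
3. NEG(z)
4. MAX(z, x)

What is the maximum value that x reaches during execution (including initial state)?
6

Values of x at each step:
Initial: x = -5
After step 1: x = 5
After step 2: x = 6 ← maximum
After step 3: x = 6
After step 4: x = 6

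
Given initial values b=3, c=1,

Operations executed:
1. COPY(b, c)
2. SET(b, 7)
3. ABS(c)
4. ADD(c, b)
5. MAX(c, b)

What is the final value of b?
b = 7

Tracing execution:
Step 1: COPY(b, c) → b = 1
Step 2: SET(b, 7) → b = 7
Step 3: ABS(c) → b = 7
Step 4: ADD(c, b) → b = 7
Step 5: MAX(c, b) → b = 7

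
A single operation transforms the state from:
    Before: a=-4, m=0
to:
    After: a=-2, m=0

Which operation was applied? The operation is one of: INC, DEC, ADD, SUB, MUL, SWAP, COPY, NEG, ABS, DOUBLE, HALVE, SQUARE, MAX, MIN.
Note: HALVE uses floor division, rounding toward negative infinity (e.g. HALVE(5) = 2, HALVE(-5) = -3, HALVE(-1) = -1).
HALVE(a)

Analyzing the change:
Before: a=-4, m=0
After: a=-2, m=0
Variable a changed from -4 to -2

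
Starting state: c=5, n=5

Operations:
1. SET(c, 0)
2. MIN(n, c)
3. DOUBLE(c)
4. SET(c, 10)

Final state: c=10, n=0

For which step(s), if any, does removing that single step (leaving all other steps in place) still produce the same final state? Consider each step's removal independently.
Step(s) 3

Testing removal of each single step:
Without step 1: final = c=10, n=5 (different)
Without step 2: final = c=10, n=5 (different)
Without step 3: final = c=10, n=0 (same)
Without step 4: final = c=0, n=0 (different)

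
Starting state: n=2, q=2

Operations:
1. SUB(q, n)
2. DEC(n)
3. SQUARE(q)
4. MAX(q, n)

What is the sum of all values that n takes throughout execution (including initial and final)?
7

Values of n at each step:
Initial: n = 2
After step 1: n = 2
After step 2: n = 1
After step 3: n = 1
After step 4: n = 1
Sum = 2 + 2 + 1 + 1 + 1 = 7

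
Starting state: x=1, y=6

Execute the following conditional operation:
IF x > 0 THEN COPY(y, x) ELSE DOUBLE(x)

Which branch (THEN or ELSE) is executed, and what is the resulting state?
Branch: THEN, Final state: x=1, y=1

Evaluating condition: x > 0
x = 1
Condition is True, so THEN branch executes
After COPY(y, x): x=1, y=1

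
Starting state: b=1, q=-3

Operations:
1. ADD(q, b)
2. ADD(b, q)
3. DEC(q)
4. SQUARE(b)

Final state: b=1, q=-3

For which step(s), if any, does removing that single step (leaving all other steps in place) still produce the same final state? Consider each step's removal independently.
Step(s) 2

Testing removal of each single step:
Without step 1: final = b=4, q=-4 (different)
Without step 2: final = b=1, q=-3 (same)
Without step 3: final = b=1, q=-2 (different)
Without step 4: final = b=-1, q=-3 (different)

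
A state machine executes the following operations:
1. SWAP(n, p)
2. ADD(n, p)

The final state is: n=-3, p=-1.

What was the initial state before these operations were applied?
n=-1, p=-2

Working backwards:
Final state: n=-3, p=-1
Before step 2 (ADD(n, p)): n=-2, p=-1
Before step 1 (SWAP(n, p)): n=-1, p=-2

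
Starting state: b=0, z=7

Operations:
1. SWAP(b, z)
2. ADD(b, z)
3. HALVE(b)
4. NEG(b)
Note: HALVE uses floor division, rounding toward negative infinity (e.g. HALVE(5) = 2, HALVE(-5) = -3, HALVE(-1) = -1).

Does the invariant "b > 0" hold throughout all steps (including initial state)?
No, violated at the initial state

The invariant is violated at the initial state (step 0).

State at each step:
Initial: b=0, z=7
After step 1: b=7, z=0
After step 2: b=7, z=0
After step 3: b=3, z=0
After step 4: b=-3, z=0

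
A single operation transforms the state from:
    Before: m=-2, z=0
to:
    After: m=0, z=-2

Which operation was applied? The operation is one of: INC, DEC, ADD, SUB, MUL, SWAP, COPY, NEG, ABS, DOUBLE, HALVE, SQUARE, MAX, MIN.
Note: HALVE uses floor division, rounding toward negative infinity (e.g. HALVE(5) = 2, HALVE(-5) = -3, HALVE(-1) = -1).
SWAP(m, z)

Analyzing the change:
Before: m=-2, z=0
After: m=0, z=-2
Variable m changed from -2 to 0
Variable z changed from 0 to -2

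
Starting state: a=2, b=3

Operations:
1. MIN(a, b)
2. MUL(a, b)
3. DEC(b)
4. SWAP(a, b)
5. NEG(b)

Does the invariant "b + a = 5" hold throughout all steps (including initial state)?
No, violated after step 2

The invariant is violated after step 2.

State at each step:
Initial: a=2, b=3
After step 1: a=2, b=3
After step 2: a=6, b=3
After step 3: a=6, b=2
After step 4: a=2, b=6
After step 5: a=2, b=-6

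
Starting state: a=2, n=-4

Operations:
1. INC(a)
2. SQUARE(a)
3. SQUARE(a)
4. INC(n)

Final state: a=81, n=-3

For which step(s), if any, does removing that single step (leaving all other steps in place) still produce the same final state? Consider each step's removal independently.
None - removing any single step changes the final result

Testing removal of each single step:
Without step 1: final = a=16, n=-3 (different)
Without step 2: final = a=9, n=-3 (different)
Without step 3: final = a=9, n=-3 (different)
Without step 4: final = a=81, n=-4 (different)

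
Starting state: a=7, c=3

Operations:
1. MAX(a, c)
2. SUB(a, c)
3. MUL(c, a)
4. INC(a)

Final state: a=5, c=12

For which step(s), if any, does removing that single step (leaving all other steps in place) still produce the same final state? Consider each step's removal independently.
Step(s) 1

Testing removal of each single step:
Without step 1: final = a=5, c=12 (same)
Without step 2: final = a=8, c=21 (different)
Without step 3: final = a=5, c=3 (different)
Without step 4: final = a=4, c=12 (different)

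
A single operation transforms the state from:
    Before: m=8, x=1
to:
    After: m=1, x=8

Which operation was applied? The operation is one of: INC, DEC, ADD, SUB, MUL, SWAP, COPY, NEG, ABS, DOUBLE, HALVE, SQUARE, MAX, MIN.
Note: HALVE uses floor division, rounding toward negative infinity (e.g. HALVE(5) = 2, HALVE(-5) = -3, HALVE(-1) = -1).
SWAP(x, m)

Analyzing the change:
Before: m=8, x=1
After: m=1, x=8
Variable x changed from 1 to 8
Variable m changed from 8 to 1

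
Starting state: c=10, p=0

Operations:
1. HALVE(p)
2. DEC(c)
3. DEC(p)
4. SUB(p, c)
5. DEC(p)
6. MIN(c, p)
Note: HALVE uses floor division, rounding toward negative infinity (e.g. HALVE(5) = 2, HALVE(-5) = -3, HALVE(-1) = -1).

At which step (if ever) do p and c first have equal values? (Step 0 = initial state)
Step 6

p and c first become equal after step 6.

Comparing values at each step:
Initial: p=0, c=10
After step 1: p=0, c=10
After step 2: p=0, c=9
After step 3: p=-1, c=9
After step 4: p=-10, c=9
After step 5: p=-11, c=9
After step 6: p=-11, c=-11 ← equal!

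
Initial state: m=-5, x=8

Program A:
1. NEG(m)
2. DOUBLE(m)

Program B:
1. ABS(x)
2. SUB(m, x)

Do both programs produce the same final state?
No

Program A final state: m=10, x=8
Program B final state: m=-13, x=8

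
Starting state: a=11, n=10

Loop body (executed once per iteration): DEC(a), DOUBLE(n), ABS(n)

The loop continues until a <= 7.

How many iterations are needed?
4

Tracing iterations:
Initial: a=11, n=10
After iteration 1: a=10, n=20
After iteration 2: a=9, n=40
After iteration 3: a=8, n=80
After iteration 4: a=7, n=160
a <= 7 now holds, so the loop exits after 4 iterations.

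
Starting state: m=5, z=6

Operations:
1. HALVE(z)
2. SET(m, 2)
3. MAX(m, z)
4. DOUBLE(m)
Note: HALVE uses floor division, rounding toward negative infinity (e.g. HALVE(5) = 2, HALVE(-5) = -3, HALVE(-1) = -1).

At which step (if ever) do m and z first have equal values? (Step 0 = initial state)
Step 3

m and z first become equal after step 3.

Comparing values at each step:
Initial: m=5, z=6
After step 1: m=5, z=3
After step 2: m=2, z=3
After step 3: m=3, z=3 ← equal!
After step 4: m=6, z=3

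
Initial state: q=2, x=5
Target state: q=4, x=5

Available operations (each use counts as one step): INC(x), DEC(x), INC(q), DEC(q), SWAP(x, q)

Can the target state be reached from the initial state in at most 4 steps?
Yes

Path (2 steps): INC(q) → INC(q)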